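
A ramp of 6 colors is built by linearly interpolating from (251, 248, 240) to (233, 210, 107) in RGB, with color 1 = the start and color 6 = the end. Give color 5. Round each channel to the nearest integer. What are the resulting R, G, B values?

(237, 218, 134)

With 6 swatches and endpoints inclusive, swatch 5 sits at t = (5 − 1)/(6 − 1) = 4/5 ≈ 0.8.
R = 251 + 0.8 × (233 − 251) = 236.6 → 237
G = 248 + 0.8 × (210 − 248) = 217.6 → 218
B = 240 + 0.8 × (107 − 240) = 133.6 → 134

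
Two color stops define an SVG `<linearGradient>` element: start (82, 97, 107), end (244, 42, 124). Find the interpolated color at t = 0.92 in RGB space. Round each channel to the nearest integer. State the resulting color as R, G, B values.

(231, 46, 123)

R = 82 + 0.92 × (244 − 82) = 82 + 0.92 × 162 = 231.04 → 231
G = 97 + 0.92 × (42 − 97) = 97 + 0.92 × -55 = 46.4 → 46
B = 107 + 0.92 × (124 − 107) = 107 + 0.92 × 17 = 122.64 → 123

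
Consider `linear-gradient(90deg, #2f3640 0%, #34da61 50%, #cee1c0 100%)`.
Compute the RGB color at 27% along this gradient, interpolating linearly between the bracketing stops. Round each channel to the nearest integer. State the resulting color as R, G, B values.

27% lies between the 0% and 50% stops, so the local fraction is t = (27 − 0)/(50 − 0) = 27/50 ≈ 0.54.
#2f3640 → (47, 54, 64); #34da61 → (52, 218, 97).
R = 47 + 0.54 × (52 − 47) = 49.7 → 50
G = 54 + 0.54 × (218 − 54) = 142.56 → 143
B = 64 + 0.54 × (97 − 64) = 81.82 → 82

(50, 143, 82)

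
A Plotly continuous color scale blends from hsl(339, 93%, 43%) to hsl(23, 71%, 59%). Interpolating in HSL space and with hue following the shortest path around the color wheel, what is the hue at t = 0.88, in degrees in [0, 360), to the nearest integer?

18

Hue: 23 − 339 = -316°, but |-316| > 180 so the shorter arc goes the other way: Δh = -316 + 360 = 44°.
H = 339 + 0.88 × (44) = 377.72 → 378 → 378 mod 360 = 18°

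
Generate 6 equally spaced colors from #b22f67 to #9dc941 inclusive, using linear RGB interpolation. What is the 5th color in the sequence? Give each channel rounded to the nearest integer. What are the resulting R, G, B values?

(161, 170, 73)

With 6 swatches and endpoints inclusive, swatch 5 sits at t = (5 − 1)/(6 − 1) = 4/5 ≈ 0.8.
#b22f67 → (178, 47, 103); #9dc941 → (157, 201, 65).
R = 178 + 0.8 × (157 − 178) = 161.2 → 161
G = 47 + 0.8 × (201 − 47) = 170.2 → 170
B = 103 + 0.8 × (65 − 103) = 72.6 → 73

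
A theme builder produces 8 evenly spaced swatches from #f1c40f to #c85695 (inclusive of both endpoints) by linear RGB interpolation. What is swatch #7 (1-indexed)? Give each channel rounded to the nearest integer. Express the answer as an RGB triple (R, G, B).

With 8 swatches and endpoints inclusive, swatch 7 sits at t = (7 − 1)/(8 − 1) = 6/7 ≈ 0.8571.
#f1c40f → (241, 196, 15); #c85695 → (200, 86, 149).
R = 241 + 0.8571 × (200 − 241) = 205.859 → 206
G = 196 + 0.8571 × (86 − 196) = 101.719 → 102
B = 15 + 0.8571 × (149 − 15) = 129.851 → 130

(206, 102, 130)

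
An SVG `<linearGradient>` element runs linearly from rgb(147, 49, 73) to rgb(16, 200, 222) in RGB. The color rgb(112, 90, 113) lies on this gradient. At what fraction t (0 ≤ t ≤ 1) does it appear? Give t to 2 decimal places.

0.27

Invert the lerp on the G channel (largest span, 151): t = (90 − 49) / (200 − 49) = 41/151 = 0.27152.
Check on R: (112 − 147)/(16 − 147) = 0.2672 ✓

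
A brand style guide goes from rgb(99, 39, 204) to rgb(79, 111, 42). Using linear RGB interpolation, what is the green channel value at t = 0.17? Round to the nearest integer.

G = 39 + 0.17 × (111 − 39) = 51.24 → 51

51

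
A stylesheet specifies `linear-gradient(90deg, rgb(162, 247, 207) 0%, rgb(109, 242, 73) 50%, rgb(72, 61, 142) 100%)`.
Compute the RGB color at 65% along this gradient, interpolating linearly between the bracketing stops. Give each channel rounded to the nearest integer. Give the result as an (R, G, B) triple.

65% lies between the 50% and 100% stops, so the local fraction is t = (65 − 50)/(100 − 50) = 15/50 ≈ 0.3.
R = 109 + 0.3 × (72 − 109) = 97.9 → 98
G = 242 + 0.3 × (61 − 242) = 187.7 → 188
B = 73 + 0.3 × (142 − 73) = 93.7 → 94

(98, 188, 94)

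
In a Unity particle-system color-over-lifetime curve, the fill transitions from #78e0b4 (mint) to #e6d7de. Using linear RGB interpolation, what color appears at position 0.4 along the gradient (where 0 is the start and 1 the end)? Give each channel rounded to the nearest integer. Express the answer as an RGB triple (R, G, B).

(164, 220, 197)

#78e0b4 → (120, 224, 180); #e6d7de → (230, 215, 222).
R = 120 + 0.4 × (230 − 120) = 120 + 0.4 × 110 = 164 → 164
G = 224 + 0.4 × (215 − 224) = 224 + 0.4 × -9 = 220.4 → 220
B = 180 + 0.4 × (222 − 180) = 180 + 0.4 × 42 = 196.8 → 197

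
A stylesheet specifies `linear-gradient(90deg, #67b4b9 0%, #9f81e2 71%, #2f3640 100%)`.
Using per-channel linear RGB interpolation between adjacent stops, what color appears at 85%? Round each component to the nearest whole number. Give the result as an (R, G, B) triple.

(105, 93, 148)

85% lies between the 71% and 100% stops, so the local fraction is t = (85 − 71)/(100 − 71) = 14/29 ≈ 0.4828.
#9f81e2 → (159, 129, 226); #2f3640 → (47, 54, 64).
R = 159 + 0.4828 × (47 − 159) = 104.926 → 105
G = 129 + 0.4828 × (54 − 129) = 92.79 → 93
B = 226 + 0.4828 × (64 − 226) = 147.786 → 148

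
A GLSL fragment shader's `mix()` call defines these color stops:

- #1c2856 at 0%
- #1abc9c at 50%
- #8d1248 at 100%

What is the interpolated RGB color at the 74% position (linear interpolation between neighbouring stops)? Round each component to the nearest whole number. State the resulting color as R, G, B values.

(81, 106, 116)

74% lies between the 50% and 100% stops, so the local fraction is t = (74 − 50)/(100 − 50) = 24/50 ≈ 0.48.
#1abc9c → (26, 188, 156); #8d1248 → (141, 18, 72).
R = 26 + 0.48 × (141 − 26) = 81.2 → 81
G = 188 + 0.48 × (18 − 188) = 106.4 → 106
B = 156 + 0.48 × (72 − 156) = 115.68 → 116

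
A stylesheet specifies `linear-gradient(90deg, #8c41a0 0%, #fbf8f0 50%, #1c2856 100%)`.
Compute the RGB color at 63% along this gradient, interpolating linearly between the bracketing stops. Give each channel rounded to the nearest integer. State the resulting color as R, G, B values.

(193, 194, 200)

63% lies between the 50% and 100% stops, so the local fraction is t = (63 − 50)/(100 − 50) = 13/50 ≈ 0.26.
#fbf8f0 → (251, 248, 240); #1c2856 → (28, 40, 86).
R = 251 + 0.26 × (28 − 251) = 193.02 → 193
G = 248 + 0.26 × (40 − 248) = 193.92 → 194
B = 240 + 0.26 × (86 − 240) = 199.96 → 200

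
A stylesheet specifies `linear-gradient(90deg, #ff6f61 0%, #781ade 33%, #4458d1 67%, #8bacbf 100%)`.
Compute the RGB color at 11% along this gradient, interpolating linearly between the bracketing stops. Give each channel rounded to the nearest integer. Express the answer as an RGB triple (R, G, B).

(210, 83, 139)

11% lies between the 0% and 33% stops, so the local fraction is t = (11 − 0)/(33 − 0) = 11/33 ≈ 0.3333.
#ff6f61 → (255, 111, 97); #781ade → (120, 26, 222).
R = 255 + 0.3333 × (120 − 255) = 210.005 → 210
G = 111 + 0.3333 × (26 − 111) = 82.669 → 83
B = 97 + 0.3333 × (222 − 97) = 138.662 → 139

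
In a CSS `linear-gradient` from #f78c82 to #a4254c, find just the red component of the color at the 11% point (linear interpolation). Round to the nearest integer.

238

R₁ = 247 (from #f78c82), R₂ = 164 (from #a4254c).
R = 247 + 0.11 × (164 − 247) = 237.87 → 238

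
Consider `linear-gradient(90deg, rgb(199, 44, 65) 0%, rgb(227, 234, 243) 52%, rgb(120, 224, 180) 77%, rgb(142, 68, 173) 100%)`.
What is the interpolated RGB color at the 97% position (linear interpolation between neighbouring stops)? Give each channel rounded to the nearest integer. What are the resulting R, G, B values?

(139, 88, 174)

97% lies between the 77% and 100% stops, so the local fraction is t = (97 − 77)/(100 − 77) = 20/23 ≈ 0.8696.
R = 120 + 0.8696 × (142 − 120) = 139.131 → 139
G = 224 + 0.8696 × (68 − 224) = 88.342 → 88
B = 180 + 0.8696 × (173 − 180) = 173.913 → 174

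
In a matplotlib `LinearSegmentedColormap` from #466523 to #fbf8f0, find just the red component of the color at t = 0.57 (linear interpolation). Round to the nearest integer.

R₁ = 70 (from #466523), R₂ = 251 (from #fbf8f0).
R = 70 + 0.57 × (251 − 70) = 173.17 → 173

173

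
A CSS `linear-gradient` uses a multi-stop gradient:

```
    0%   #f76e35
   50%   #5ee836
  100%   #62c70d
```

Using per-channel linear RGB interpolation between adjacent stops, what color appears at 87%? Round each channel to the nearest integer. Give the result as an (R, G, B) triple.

87% lies between the 50% and 100% stops, so the local fraction is t = (87 − 50)/(100 − 50) = 37/50 ≈ 0.74.
#5ee836 → (94, 232, 54); #62c70d → (98, 199, 13).
R = 94 + 0.74 × (98 − 94) = 96.96 → 97
G = 232 + 0.74 × (199 − 232) = 207.58 → 208
B = 54 + 0.74 × (13 − 54) = 23.66 → 24

(97, 208, 24)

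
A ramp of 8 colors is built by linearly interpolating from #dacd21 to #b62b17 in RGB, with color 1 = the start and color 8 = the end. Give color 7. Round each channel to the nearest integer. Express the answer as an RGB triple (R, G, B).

With 8 swatches and endpoints inclusive, swatch 7 sits at t = (7 − 1)/(8 − 1) = 6/7 ≈ 0.8571.
#dacd21 → (218, 205, 33); #b62b17 → (182, 43, 23).
R = 218 + 0.8571 × (182 − 218) = 187.144 → 187
G = 205 + 0.8571 × (43 − 205) = 66.15 → 66
B = 33 + 0.8571 × (23 − 33) = 24.429 → 24

(187, 66, 24)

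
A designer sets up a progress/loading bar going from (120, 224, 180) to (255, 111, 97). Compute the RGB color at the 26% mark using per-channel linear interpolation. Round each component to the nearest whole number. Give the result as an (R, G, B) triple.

(155, 195, 158)

26% corresponds to t = 0.26.
R = 120 + 0.26 × (255 − 120) = 120 + 0.26 × 135 = 155.1 → 155
G = 224 + 0.26 × (111 − 224) = 224 + 0.26 × -113 = 194.62 → 195
B = 180 + 0.26 × (97 − 180) = 180 + 0.26 × -83 = 158.42 → 158
So the blended color is (155, 195, 158), about #9bc39e.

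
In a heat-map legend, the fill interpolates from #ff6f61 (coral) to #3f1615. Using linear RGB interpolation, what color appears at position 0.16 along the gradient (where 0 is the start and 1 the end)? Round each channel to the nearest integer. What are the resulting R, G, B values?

(224, 97, 85)

#ff6f61 → (255, 111, 97); #3f1615 → (63, 22, 21).
R = 255 + 0.16 × (63 − 255) = 255 + 0.16 × -192 = 224.28 → 224
G = 111 + 0.16 × (22 − 111) = 111 + 0.16 × -89 = 96.76 → 97
B = 97 + 0.16 × (21 − 97) = 97 + 0.16 × -76 = 84.84 → 85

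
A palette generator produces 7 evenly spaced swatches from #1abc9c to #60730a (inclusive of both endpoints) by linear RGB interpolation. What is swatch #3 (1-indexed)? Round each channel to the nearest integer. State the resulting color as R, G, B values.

With 7 swatches and endpoints inclusive, swatch 3 sits at t = (3 − 1)/(7 − 1) = 2/6 ≈ 0.3333.
#1abc9c → (26, 188, 156); #60730a → (96, 115, 10).
R = 26 + 0.3333 × (96 − 26) = 49.331 → 49
G = 188 + 0.3333 × (115 − 188) = 163.669 → 164
B = 156 + 0.3333 × (10 − 156) = 107.338 → 107

(49, 164, 107)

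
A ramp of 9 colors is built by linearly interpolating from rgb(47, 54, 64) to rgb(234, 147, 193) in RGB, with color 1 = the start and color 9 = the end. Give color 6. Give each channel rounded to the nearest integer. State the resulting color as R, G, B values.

(164, 112, 145)

With 9 swatches and endpoints inclusive, swatch 6 sits at t = (6 − 1)/(9 − 1) = 5/8 ≈ 0.625.
R = 47 + 0.625 × (234 − 47) = 163.875 → 164
G = 54 + 0.625 × (147 − 54) = 112.125 → 112
B = 64 + 0.625 × (193 − 64) = 144.625 → 145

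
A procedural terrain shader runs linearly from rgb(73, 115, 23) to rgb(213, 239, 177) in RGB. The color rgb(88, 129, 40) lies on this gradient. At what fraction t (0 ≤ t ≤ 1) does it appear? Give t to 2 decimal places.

Invert the lerp on the B channel (largest span, 154): t = (40 − 23) / (177 − 23) = 17/154 = 0.11039.
Check on R: (88 − 73)/(213 − 73) = 0.1071 ✓

0.11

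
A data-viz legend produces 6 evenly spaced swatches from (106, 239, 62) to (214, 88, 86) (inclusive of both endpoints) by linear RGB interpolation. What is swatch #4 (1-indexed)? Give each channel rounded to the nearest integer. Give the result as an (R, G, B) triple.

With 6 swatches and endpoints inclusive, swatch 4 sits at t = (4 − 1)/(6 − 1) = 3/5 ≈ 0.6.
R = 106 + 0.6 × (214 − 106) = 170.8 → 171
G = 239 + 0.6 × (88 − 239) = 148.4 → 148
B = 62 + 0.6 × (86 − 62) = 76.4 → 76

(171, 148, 76)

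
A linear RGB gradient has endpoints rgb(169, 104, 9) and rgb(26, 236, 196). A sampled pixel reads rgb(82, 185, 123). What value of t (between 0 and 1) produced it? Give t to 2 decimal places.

Invert the lerp on the B channel (largest span, 187): t = (123 − 9) / (196 − 9) = 114/187 = 0.60963.
Check on R: (82 − 169)/(26 − 169) = 0.6084 ✓

0.61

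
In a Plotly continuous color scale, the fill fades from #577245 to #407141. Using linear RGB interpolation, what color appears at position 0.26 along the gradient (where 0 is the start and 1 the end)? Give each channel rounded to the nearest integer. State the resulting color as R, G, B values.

#577245 → (87, 114, 69); #407141 → (64, 113, 65).
R = 87 + 0.26 × (64 − 87) = 87 + 0.26 × -23 = 81.02 → 81
G = 114 + 0.26 × (113 − 114) = 114 + 0.26 × -1 = 113.74 → 114
B = 69 + 0.26 × (65 − 69) = 69 + 0.26 × -4 = 67.96 → 68

(81, 114, 68)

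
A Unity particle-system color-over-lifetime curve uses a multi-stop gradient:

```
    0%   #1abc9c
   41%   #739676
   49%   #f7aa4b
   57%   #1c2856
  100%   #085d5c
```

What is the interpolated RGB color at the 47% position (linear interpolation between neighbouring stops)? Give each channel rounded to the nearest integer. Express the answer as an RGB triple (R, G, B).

47% lies between the 41% and 49% stops, so the local fraction is t = (47 − 41)/(49 − 41) = 6/8 ≈ 0.75.
#739676 → (115, 150, 118); #f7aa4b → (247, 170, 75).
R = 115 + 0.75 × (247 − 115) = 214 → 214
G = 150 + 0.75 × (170 − 150) = 165 → 165
B = 118 + 0.75 × (75 − 118) = 85.75 → 86

(214, 165, 86)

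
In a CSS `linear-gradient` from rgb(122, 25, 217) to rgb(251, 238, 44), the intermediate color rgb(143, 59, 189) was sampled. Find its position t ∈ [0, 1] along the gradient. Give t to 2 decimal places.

Invert the lerp on the G channel (largest span, 213): t = (59 − 25) / (238 − 25) = 34/213 = 0.15962.
Check on R: (143 − 122)/(251 − 122) = 0.1628 ✓

0.16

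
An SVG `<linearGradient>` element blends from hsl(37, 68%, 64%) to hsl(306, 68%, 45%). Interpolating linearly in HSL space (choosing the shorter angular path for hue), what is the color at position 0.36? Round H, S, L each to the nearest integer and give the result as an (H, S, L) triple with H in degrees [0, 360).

Hue: 306 − 37 = 269°, but |269| > 180 so the shorter arc goes the other way: Δh = 269 − 360 = -91°.
H = 37 + 0.36 × (-91) = 4.24 → 4°
S = 68 + 0.36 × (68 − 68) = 68 → 68%
L = 64 + 0.36 × (45 − 64) = 57.16 → 57%

(4, 68, 57)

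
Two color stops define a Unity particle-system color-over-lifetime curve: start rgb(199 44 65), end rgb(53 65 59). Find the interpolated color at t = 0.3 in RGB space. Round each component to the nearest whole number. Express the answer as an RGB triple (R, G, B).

R = 199 + 0.3 × (53 − 199) = 199 + 0.3 × -146 = 155.2 → 155
G = 44 + 0.3 × (65 − 44) = 44 + 0.3 × 21 = 50.3 → 50
B = 65 + 0.3 × (59 − 65) = 65 + 0.3 × -6 = 63.2 → 63
So the blended color is (155, 50, 63), about #9b323f.

(155, 50, 63)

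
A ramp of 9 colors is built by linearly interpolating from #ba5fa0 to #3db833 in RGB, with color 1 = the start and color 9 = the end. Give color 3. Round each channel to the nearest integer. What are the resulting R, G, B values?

(155, 117, 133)

With 9 swatches and endpoints inclusive, swatch 3 sits at t = (3 − 1)/(9 − 1) = 2/8 ≈ 0.25.
#ba5fa0 → (186, 95, 160); #3db833 → (61, 184, 51).
R = 186 + 0.25 × (61 − 186) = 154.75 → 155
G = 95 + 0.25 × (184 − 95) = 117.25 → 117
B = 160 + 0.25 × (51 − 160) = 132.75 → 133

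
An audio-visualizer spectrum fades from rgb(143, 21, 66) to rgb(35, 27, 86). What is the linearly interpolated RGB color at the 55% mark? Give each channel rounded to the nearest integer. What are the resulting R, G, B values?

55% corresponds to t = 0.55.
R = 143 + 0.55 × (35 − 143) = 143 + 0.55 × -108 = 83.6 → 84
G = 21 + 0.55 × (27 − 21) = 21 + 0.55 × 6 = 24.3 → 24
B = 66 + 0.55 × (86 − 66) = 66 + 0.55 × 20 = 77 → 77

(84, 24, 77)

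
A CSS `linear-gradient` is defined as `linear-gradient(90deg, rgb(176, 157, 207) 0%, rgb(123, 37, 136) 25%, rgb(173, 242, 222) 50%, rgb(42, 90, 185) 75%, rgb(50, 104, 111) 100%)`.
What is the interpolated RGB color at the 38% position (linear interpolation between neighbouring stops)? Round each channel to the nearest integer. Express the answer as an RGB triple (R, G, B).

38% lies between the 25% and 50% stops, so the local fraction is t = (38 − 25)/(50 − 25) = 13/25 ≈ 0.52.
R = 123 + 0.52 × (173 − 123) = 149 → 149
G = 37 + 0.52 × (242 − 37) = 143.6 → 144
B = 136 + 0.52 × (222 − 136) = 180.72 → 181

(149, 144, 181)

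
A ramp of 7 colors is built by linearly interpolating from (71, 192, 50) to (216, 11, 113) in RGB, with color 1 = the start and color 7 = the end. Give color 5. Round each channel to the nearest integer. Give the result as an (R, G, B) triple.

(168, 71, 92)

With 7 swatches and endpoints inclusive, swatch 5 sits at t = (5 − 1)/(7 − 1) = 4/6 ≈ 0.6667.
R = 71 + 0.6667 × (216 − 71) = 167.671 → 168
G = 192 + 0.6667 × (11 − 192) = 71.327 → 71
B = 50 + 0.6667 × (113 − 50) = 92.002 → 92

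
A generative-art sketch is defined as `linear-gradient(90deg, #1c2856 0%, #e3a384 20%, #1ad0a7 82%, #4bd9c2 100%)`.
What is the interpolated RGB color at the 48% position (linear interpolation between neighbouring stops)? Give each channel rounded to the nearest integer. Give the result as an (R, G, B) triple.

(136, 183, 148)

48% lies between the 20% and 82% stops, so the local fraction is t = (48 − 20)/(82 − 20) = 28/62 ≈ 0.4516.
#e3a384 → (227, 163, 132); #1ad0a7 → (26, 208, 167).
R = 227 + 0.4516 × (26 − 227) = 136.228 → 136
G = 163 + 0.4516 × (208 − 163) = 183.322 → 183
B = 132 + 0.4516 × (167 − 132) = 147.806 → 148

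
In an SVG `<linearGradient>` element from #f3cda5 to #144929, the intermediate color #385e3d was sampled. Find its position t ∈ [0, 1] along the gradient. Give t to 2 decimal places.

Invert the lerp on the R channel (largest span, 223): t = (56 − 243) / (20 − 243) = -187/-223 = 0.83857.
Check on G: (94 − 205)/(73 − 205) = 0.8409 ✓

0.84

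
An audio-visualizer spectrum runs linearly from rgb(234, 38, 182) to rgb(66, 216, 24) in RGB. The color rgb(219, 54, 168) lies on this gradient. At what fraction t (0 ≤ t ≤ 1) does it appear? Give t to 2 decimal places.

Invert the lerp on the G channel (largest span, 178): t = (54 − 38) / (216 − 38) = 16/178 = 0.089888.
Check on R: (219 − 234)/(66 − 234) = 0.08929 ✓

0.09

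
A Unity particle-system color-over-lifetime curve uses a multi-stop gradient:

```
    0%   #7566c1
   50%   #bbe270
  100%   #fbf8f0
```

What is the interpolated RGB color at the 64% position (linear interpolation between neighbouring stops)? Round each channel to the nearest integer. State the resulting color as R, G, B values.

(205, 232, 148)

64% lies between the 50% and 100% stops, so the local fraction is t = (64 − 50)/(100 − 50) = 14/50 ≈ 0.28.
#bbe270 → (187, 226, 112); #fbf8f0 → (251, 248, 240).
R = 187 + 0.28 × (251 − 187) = 204.92 → 205
G = 226 + 0.28 × (248 − 226) = 232.16 → 232
B = 112 + 0.28 × (240 − 112) = 147.84 → 148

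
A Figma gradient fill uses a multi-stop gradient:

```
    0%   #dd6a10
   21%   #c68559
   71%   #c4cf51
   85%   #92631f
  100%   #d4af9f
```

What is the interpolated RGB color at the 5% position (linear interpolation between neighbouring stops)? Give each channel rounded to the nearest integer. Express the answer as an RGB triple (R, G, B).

5% lies between the 0% and 21% stops, so the local fraction is t = (5 − 0)/(21 − 0) = 5/21 ≈ 0.2381.
#dd6a10 → (221, 106, 16); #c68559 → (198, 133, 89).
R = 221 + 0.2381 × (198 − 221) = 215.524 → 216
G = 106 + 0.2381 × (133 − 106) = 112.429 → 112
B = 16 + 0.2381 × (89 − 16) = 33.381 → 33

(216, 112, 33)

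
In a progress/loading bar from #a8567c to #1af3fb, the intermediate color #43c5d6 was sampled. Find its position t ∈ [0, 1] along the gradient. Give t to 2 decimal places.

Invert the lerp on the G channel (largest span, 157): t = (197 − 86) / (243 − 86) = 111/157 = 0.70701.
Check on R: (67 − 168)/(26 − 168) = 0.7113 ✓

0.71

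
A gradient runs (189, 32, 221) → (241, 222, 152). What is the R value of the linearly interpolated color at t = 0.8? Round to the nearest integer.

R = 189 + 0.8 × (241 − 189) = 230.6 → 231

231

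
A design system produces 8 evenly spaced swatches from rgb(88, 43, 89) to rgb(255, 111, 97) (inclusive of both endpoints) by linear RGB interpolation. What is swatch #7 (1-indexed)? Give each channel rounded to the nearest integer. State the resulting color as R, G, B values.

With 8 swatches and endpoints inclusive, swatch 7 sits at t = (7 − 1)/(8 − 1) = 6/7 ≈ 0.8571.
R = 88 + 0.8571 × (255 − 88) = 231.136 → 231
G = 43 + 0.8571 × (111 − 43) = 101.283 → 101
B = 89 + 0.8571 × (97 − 89) = 95.857 → 96

(231, 101, 96)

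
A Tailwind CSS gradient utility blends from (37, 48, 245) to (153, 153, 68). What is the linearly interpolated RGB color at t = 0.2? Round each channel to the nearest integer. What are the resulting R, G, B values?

R = 37 + 0.2 × (153 − 37) = 37 + 0.2 × 116 = 60.2 → 60
G = 48 + 0.2 × (153 − 48) = 48 + 0.2 × 105 = 69 → 69
B = 245 + 0.2 × (68 − 245) = 245 + 0.2 × -177 = 209.6 → 210

(60, 69, 210)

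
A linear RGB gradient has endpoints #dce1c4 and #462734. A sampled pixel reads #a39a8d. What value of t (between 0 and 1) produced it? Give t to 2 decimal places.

0.38

Invert the lerp on the G channel (largest span, 186): t = (154 − 225) / (39 − 225) = -71/-186 = 0.38172.
Check on R: (163 − 220)/(70 − 220) = 0.38 ✓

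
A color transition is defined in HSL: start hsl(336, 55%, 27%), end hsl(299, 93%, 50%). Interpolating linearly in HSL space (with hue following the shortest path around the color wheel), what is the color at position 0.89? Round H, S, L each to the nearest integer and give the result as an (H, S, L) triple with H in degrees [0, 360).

Hue arc: Δh = 299 − 336 = -37° (|Δh| ≤ 180, already the shorter path).
H = 336 + 0.89 × (-37) = 303.07 → 303°
S = 55 + 0.89 × (93 − 55) = 88.82 → 89%
L = 27 + 0.89 × (50 − 27) = 47.47 → 47%

(303, 89, 47)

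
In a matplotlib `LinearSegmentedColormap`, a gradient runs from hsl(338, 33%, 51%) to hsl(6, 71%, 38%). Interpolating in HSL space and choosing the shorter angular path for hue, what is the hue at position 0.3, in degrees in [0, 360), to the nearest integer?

346

Hue: 6 − 338 = -332°, but |-332| > 180 so the shorter arc goes the other way: Δh = -332 + 360 = 28°.
H = 338 + 0.3 × (28) = 346.4 → 346°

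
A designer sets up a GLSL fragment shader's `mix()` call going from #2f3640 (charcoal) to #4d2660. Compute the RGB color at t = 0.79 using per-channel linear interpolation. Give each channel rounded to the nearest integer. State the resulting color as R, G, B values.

(71, 41, 89)

#2f3640 → (47, 54, 64); #4d2660 → (77, 38, 96).
R = 47 + 0.79 × (77 − 47) = 47 + 0.79 × 30 = 70.7 → 71
G = 54 + 0.79 × (38 − 54) = 54 + 0.79 × -16 = 41.36 → 41
B = 64 + 0.79 × (96 − 64) = 64 + 0.79 × 32 = 89.28 → 89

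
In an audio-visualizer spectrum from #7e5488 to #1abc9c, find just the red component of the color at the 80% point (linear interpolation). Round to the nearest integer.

46

R₁ = 126 (from #7e5488), R₂ = 26 (from #1abc9c).
R = 126 + 0.8 × (26 − 126) = 46 → 46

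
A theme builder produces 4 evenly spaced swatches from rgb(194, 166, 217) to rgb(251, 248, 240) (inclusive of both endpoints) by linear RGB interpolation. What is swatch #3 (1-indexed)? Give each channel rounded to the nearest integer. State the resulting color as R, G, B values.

(232, 221, 232)

With 4 swatches and endpoints inclusive, swatch 3 sits at t = (3 − 1)/(4 − 1) = 2/3 ≈ 0.6667.
R = 194 + 0.6667 × (251 − 194) = 232.002 → 232
G = 166 + 0.6667 × (248 − 166) = 220.669 → 221
B = 217 + 0.6667 × (240 − 217) = 232.334 → 232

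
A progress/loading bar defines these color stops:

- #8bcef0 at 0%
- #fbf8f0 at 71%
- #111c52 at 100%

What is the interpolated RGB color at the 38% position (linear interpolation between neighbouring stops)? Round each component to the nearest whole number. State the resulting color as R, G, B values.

38% lies between the 0% and 71% stops, so the local fraction is t = (38 − 0)/(71 − 0) = 38/71 ≈ 0.5352.
#8bcef0 → (139, 206, 240); #fbf8f0 → (251, 248, 240).
R = 139 + 0.5352 × (251 − 139) = 198.942 → 199
G = 206 + 0.5352 × (248 − 206) = 228.478 → 228
B = 240 + 0.5352 × (240 − 240) = 240 → 240

(199, 228, 240)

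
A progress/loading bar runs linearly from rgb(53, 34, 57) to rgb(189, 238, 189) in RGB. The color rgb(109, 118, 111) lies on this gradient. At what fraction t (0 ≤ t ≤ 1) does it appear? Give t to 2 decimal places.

0.41

Invert the lerp on the G channel (largest span, 204): t = (118 − 34) / (238 − 34) = 84/204 = 0.41176.
Check on R: (109 − 53)/(189 − 53) = 0.4118 ✓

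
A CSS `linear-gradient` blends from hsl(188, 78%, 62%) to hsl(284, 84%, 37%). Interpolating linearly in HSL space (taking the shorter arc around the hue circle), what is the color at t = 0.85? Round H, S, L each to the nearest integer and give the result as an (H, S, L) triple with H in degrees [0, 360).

(270, 83, 41)

Hue arc: Δh = 284 − 188 = 96° (|Δh| ≤ 180, already the shorter path).
H = 188 + 0.85 × (96) = 269.6 → 270°
S = 78 + 0.85 × (84 − 78) = 83.1 → 83%
L = 62 + 0.85 × (37 − 62) = 40.75 → 41%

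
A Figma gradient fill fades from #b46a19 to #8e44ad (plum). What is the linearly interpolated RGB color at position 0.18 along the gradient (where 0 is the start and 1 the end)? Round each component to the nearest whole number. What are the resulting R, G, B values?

#b46a19 → (180, 106, 25); #8e44ad → (142, 68, 173).
R = 180 + 0.18 × (142 − 180) = 180 + 0.18 × -38 = 173.16 → 173
G = 106 + 0.18 × (68 − 106) = 106 + 0.18 × -38 = 99.16 → 99
B = 25 + 0.18 × (173 − 25) = 25 + 0.18 × 148 = 51.64 → 52

(173, 99, 52)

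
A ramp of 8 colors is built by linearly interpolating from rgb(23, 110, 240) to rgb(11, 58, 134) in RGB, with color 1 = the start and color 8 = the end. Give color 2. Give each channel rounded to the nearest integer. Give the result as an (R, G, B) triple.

With 8 swatches and endpoints inclusive, swatch 2 sits at t = (2 − 1)/(8 − 1) = 1/7 ≈ 0.1429.
R = 23 + 0.1429 × (11 − 23) = 21.285 → 21
G = 110 + 0.1429 × (58 − 110) = 102.569 → 103
B = 240 + 0.1429 × (134 − 240) = 224.853 → 225

(21, 103, 225)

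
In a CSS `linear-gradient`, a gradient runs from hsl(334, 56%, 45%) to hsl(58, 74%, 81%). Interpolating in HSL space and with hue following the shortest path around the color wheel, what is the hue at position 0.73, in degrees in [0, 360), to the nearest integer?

Hue: 58 − 334 = -276°, but |-276| > 180 so the shorter arc goes the other way: Δh = -276 + 360 = 84°.
H = 334 + 0.73 × (84) = 395.32 → 395 → 395 mod 360 = 35°

35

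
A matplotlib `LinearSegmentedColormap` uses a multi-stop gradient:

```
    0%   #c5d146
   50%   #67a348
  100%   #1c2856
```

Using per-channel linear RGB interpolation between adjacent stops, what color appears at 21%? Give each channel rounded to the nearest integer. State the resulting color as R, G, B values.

21% lies between the 0% and 50% stops, so the local fraction is t = (21 − 0)/(50 − 0) = 21/50 ≈ 0.42.
#c5d146 → (197, 209, 70); #67a348 → (103, 163, 72).
R = 197 + 0.42 × (103 − 197) = 157.52 → 158
G = 209 + 0.42 × (163 − 209) = 189.68 → 190
B = 70 + 0.42 × (72 − 70) = 70.84 → 71

(158, 190, 71)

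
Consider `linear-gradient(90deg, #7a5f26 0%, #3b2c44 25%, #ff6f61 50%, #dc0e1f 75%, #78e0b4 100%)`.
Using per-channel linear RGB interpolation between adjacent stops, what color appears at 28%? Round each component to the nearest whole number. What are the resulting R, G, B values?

(83, 52, 71)

28% lies between the 25% and 50% stops, so the local fraction is t = (28 − 25)/(50 − 25) = 3/25 ≈ 0.12.
#3b2c44 → (59, 44, 68); #ff6f61 → (255, 111, 97).
R = 59 + 0.12 × (255 − 59) = 82.52 → 83
G = 44 + 0.12 × (111 − 44) = 52.04 → 52
B = 68 + 0.12 × (97 − 68) = 71.48 → 71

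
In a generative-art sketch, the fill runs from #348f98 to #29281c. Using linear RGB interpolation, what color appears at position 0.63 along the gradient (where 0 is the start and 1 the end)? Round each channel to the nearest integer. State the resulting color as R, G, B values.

(45, 78, 74)

#348f98 → (52, 143, 152); #29281c → (41, 40, 28).
R = 52 + 0.63 × (41 − 52) = 52 + 0.63 × -11 = 45.07 → 45
G = 143 + 0.63 × (40 − 143) = 143 + 0.63 × -103 = 78.11 → 78
B = 152 + 0.63 × (28 − 152) = 152 + 0.63 × -124 = 73.88 → 74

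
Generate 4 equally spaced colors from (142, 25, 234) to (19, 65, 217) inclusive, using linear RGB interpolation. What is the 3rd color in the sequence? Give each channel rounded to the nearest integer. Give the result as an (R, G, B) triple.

With 4 swatches and endpoints inclusive, swatch 3 sits at t = (3 − 1)/(4 − 1) = 2/3 ≈ 0.6667.
R = 142 + 0.6667 × (19 − 142) = 59.996 → 60
G = 25 + 0.6667 × (65 − 25) = 51.668 → 52
B = 234 + 0.6667 × (217 − 234) = 222.666 → 223

(60, 52, 223)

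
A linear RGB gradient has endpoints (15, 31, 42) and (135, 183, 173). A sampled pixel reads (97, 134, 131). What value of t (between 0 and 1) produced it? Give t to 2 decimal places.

Invert the lerp on the G channel (largest span, 152): t = (134 − 31) / (183 − 31) = 103/152 = 0.67763.
Check on R: (97 − 15)/(135 − 15) = 0.6833 ✓

0.68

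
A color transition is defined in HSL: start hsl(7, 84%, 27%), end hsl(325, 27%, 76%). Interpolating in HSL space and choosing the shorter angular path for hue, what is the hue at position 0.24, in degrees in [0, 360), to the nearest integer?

Hue: 325 − 7 = 318°, but |318| > 180 so the shorter arc goes the other way: Δh = 318 − 360 = -42°.
H = 7 + 0.24 × (-42) = -3.08 → -3 → -3 mod 360 = 357°

357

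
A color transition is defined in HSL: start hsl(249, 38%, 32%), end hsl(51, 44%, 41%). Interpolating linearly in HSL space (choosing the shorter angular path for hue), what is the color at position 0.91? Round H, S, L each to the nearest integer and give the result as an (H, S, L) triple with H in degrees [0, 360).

Hue: 51 − 249 = -198°, but |-198| > 180 so the shorter arc goes the other way: Δh = -198 + 360 = 162°.
H = 249 + 0.91 × (162) = 396.42 → 396 → 396 mod 360 = 36°
S = 38 + 0.91 × (44 − 38) = 43.46 → 43%
L = 32 + 0.91 × (41 − 32) = 40.19 → 40%

(36, 43, 40)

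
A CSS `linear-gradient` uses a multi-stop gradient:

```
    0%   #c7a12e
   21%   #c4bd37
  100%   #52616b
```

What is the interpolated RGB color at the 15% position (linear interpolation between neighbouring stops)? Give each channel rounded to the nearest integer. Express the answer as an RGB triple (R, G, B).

15% lies between the 0% and 21% stops, so the local fraction is t = (15 − 0)/(21 − 0) = 15/21 ≈ 0.7143.
#c7a12e → (199, 161, 46); #c4bd37 → (196, 189, 55).
R = 199 + 0.7143 × (196 − 199) = 196.857 → 197
G = 161 + 0.7143 × (189 − 161) = 181 → 181
B = 46 + 0.7143 × (55 − 46) = 52.429 → 52

(197, 181, 52)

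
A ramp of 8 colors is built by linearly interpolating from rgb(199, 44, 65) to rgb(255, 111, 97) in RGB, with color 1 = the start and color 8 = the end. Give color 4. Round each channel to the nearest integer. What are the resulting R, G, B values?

(223, 73, 79)

With 8 swatches and endpoints inclusive, swatch 4 sits at t = (4 − 1)/(8 − 1) = 3/7 ≈ 0.4286.
R = 199 + 0.4286 × (255 − 199) = 223.002 → 223
G = 44 + 0.4286 × (111 − 44) = 72.716 → 73
B = 65 + 0.4286 × (97 − 65) = 78.715 → 79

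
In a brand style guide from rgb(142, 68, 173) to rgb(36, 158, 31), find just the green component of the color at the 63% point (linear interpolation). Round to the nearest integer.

G = 68 + 0.63 × (158 − 68) = 124.7 → 125

125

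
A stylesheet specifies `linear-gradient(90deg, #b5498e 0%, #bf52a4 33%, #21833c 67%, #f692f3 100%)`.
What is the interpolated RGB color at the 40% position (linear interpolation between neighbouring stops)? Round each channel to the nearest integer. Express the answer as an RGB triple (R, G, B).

(158, 92, 143)

40% lies between the 33% and 67% stops, so the local fraction is t = (40 − 33)/(67 − 33) = 7/34 ≈ 0.2059.
#bf52a4 → (191, 82, 164); #21833c → (33, 131, 60).
R = 191 + 0.2059 × (33 − 191) = 158.468 → 158
G = 82 + 0.2059 × (131 − 82) = 92.089 → 92
B = 164 + 0.2059 × (60 − 164) = 142.586 → 143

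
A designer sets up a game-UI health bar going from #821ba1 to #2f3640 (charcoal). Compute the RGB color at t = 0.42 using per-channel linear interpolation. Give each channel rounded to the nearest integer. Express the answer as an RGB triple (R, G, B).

(95, 38, 120)

#821ba1 → (130, 27, 161); #2f3640 → (47, 54, 64).
R = 130 + 0.42 × (47 − 130) = 130 + 0.42 × -83 = 95.14 → 95
G = 27 + 0.42 × (54 − 27) = 27 + 0.42 × 27 = 38.34 → 38
B = 161 + 0.42 × (64 − 161) = 161 + 0.42 × -97 = 120.26 → 120
So the blended color is (95, 38, 120), about #5f2678.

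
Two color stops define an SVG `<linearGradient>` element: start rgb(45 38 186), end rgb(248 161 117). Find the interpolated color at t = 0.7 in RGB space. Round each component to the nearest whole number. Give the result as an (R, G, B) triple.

(187, 124, 138)

R = 45 + 0.7 × (248 − 45) = 45 + 0.7 × 203 = 187.1 → 187
G = 38 + 0.7 × (161 − 38) = 38 + 0.7 × 123 = 124.1 → 124
B = 186 + 0.7 × (117 − 186) = 186 + 0.7 × -69 = 137.7 → 138
So the blended color is (187, 124, 138), about #bb7c8a.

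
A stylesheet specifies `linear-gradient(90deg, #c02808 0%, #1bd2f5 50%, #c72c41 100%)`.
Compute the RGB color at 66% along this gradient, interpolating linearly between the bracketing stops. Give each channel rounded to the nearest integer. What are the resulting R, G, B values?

(82, 157, 187)

66% lies between the 50% and 100% stops, so the local fraction is t = (66 − 50)/(100 − 50) = 16/50 ≈ 0.32.
#1bd2f5 → (27, 210, 245); #c72c41 → (199, 44, 65).
R = 27 + 0.32 × (199 − 27) = 82.04 → 82
G = 210 + 0.32 × (44 − 210) = 156.88 → 157
B = 245 + 0.32 × (65 − 245) = 187.4 → 187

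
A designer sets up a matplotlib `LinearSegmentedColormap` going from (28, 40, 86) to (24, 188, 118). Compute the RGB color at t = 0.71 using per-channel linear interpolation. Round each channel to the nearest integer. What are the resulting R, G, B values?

R = 28 + 0.71 × (24 − 28) = 28 + 0.71 × -4 = 25.16 → 25
G = 40 + 0.71 × (188 − 40) = 40 + 0.71 × 148 = 145.08 → 145
B = 86 + 0.71 × (118 − 86) = 86 + 0.71 × 32 = 108.72 → 109
So the blended color is (25, 145, 109), about #19916d.

(25, 145, 109)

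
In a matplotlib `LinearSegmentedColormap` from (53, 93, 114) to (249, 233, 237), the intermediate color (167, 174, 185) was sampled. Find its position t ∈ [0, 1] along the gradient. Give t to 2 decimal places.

0.58

Invert the lerp on the R channel (largest span, 196): t = (167 − 53) / (249 − 53) = 114/196 = 0.58163.
Check on G: (174 − 93)/(233 − 93) = 0.5786 ✓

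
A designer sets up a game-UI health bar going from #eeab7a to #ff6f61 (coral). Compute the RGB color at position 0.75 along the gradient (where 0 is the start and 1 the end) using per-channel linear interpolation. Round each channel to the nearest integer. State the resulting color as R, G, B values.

#eeab7a → (238, 171, 122); #ff6f61 → (255, 111, 97).
R = 238 + 0.75 × (255 − 238) = 238 + 0.75 × 17 = 250.75 → 251
G = 171 + 0.75 × (111 − 171) = 171 + 0.75 × -60 = 126 → 126
B = 122 + 0.75 × (97 − 122) = 122 + 0.75 × -25 = 103.25 → 103

(251, 126, 103)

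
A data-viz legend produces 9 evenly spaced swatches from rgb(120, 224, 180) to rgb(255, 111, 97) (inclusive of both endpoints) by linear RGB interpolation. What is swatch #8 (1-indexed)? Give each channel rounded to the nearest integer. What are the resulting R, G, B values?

With 9 swatches and endpoints inclusive, swatch 8 sits at t = (8 − 1)/(9 − 1) = 7/8 ≈ 0.875.
R = 120 + 0.875 × (255 − 120) = 238.125 → 238
G = 224 + 0.875 × (111 − 224) = 125.125 → 125
B = 180 + 0.875 × (97 − 180) = 107.375 → 107

(238, 125, 107)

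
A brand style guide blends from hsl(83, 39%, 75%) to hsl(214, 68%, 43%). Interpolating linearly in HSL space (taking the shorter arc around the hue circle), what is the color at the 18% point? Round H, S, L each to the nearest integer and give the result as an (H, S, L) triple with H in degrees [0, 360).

Hue arc: Δh = 214 − 83 = 131° (|Δh| ≤ 180, already the shorter path).
H = 83 + 0.18 × (131) = 106.58 → 107°
S = 39 + 0.18 × (68 − 39) = 44.22 → 44%
L = 75 + 0.18 × (43 − 75) = 69.24 → 69%

(107, 44, 69)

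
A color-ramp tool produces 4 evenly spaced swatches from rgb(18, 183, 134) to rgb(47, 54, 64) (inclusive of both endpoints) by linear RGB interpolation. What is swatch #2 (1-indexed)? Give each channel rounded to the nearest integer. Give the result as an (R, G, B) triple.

(28, 140, 111)

With 4 swatches and endpoints inclusive, swatch 2 sits at t = (2 − 1)/(4 − 1) = 1/3 ≈ 0.3333.
R = 18 + 0.3333 × (47 − 18) = 27.666 → 28
G = 183 + 0.3333 × (54 − 183) = 140.004 → 140
B = 134 + 0.3333 × (64 − 134) = 110.669 → 111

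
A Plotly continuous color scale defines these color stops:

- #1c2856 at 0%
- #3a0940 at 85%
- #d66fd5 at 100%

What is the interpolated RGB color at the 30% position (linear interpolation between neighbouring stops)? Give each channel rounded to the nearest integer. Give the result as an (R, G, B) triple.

(39, 29, 78)

30% lies between the 0% and 85% stops, so the local fraction is t = (30 − 0)/(85 − 0) = 30/85 ≈ 0.3529.
#1c2856 → (28, 40, 86); #3a0940 → (58, 9, 64).
R = 28 + 0.3529 × (58 − 28) = 38.587 → 39
G = 40 + 0.3529 × (9 − 40) = 29.06 → 29
B = 86 + 0.3529 × (64 − 86) = 78.236 → 78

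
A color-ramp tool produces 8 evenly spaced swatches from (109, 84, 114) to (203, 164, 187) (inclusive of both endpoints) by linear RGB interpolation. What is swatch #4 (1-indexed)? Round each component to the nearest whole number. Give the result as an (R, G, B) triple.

With 8 swatches and endpoints inclusive, swatch 4 sits at t = (4 − 1)/(8 − 1) = 3/7 ≈ 0.4286.
R = 109 + 0.4286 × (203 − 109) = 149.288 → 149
G = 84 + 0.4286 × (164 − 84) = 118.288 → 118
B = 114 + 0.4286 × (187 − 114) = 145.288 → 145

(149, 118, 145)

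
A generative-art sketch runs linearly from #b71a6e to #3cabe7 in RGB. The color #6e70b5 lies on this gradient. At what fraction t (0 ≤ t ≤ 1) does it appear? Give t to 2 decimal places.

0.59

Invert the lerp on the G channel (largest span, 145): t = (112 − 26) / (171 − 26) = 86/145 = 0.5931.
Check on R: (110 − 183)/(60 − 183) = 0.5935 ✓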